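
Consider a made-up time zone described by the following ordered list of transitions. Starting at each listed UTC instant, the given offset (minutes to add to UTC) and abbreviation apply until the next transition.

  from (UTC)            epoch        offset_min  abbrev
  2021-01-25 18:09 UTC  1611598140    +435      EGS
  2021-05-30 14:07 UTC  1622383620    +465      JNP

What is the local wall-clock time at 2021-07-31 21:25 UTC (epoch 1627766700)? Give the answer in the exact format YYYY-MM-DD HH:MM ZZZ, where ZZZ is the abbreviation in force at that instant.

2021-08-01 05:10 JNP

Query: 2021-07-31 21:25 UTC
Rule 2/2 (JNP, +07:45): 2021-05-30 14:07 UTC ≤ query < +∞
21·60 + 25 + 465 = 1750 min
1750 = 1·1440 + 310; 310 = 5·60 + 10 → 05:10, 2021-07-31 + 1 day = 2021-08-01
→ 2021-08-01 05:10 JNP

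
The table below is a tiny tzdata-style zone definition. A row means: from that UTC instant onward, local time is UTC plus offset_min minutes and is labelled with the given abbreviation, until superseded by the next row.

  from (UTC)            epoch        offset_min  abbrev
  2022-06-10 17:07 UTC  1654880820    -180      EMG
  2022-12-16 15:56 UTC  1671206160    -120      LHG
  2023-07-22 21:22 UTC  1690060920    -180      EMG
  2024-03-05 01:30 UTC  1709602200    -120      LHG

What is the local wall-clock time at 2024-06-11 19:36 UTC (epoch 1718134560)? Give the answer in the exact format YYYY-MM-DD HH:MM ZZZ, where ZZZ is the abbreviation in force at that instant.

Query: 2024-06-11 19:36 UTC
Rule 4/4 (LHG, -02:00): 2024-03-05 01:30 UTC ≤ query < +∞
19·60 + 36 - 120 = 1056 min
1056 = 0·1440 + 1056; 1056 = 17·60 + 36 → 17:36, same day
→ 2024-06-11 17:36 LHG

2024-06-11 17:36 LHG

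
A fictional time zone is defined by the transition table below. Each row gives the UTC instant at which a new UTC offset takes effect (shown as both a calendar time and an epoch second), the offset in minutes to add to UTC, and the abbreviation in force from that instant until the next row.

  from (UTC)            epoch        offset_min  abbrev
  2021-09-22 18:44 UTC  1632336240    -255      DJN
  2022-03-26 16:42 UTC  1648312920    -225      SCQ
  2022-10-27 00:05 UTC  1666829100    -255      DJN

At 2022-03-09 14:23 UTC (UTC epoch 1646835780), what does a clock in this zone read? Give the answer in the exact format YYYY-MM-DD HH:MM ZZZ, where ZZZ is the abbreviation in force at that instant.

Query: 2022-03-09 14:23 UTC
Rule 1/3 (DJN, -04:15): 2021-09-22 18:44 UTC ≤ query < 2022-03-26 16:42 UTC
14·60 + 23 - 255 = 608 min
608 = 0·1440 + 608; 608 = 10·60 + 8 → 10:08, same day
→ 2022-03-09 10:08 DJN

2022-03-09 10:08 DJN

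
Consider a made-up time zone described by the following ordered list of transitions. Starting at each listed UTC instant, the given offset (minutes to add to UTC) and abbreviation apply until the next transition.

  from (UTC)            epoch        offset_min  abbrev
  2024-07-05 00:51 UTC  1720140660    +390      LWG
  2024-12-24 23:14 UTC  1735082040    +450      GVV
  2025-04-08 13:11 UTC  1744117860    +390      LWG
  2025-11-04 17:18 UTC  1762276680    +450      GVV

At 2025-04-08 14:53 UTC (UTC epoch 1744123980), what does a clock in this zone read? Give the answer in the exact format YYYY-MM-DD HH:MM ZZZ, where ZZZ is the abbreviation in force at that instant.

Query: 2025-04-08 14:53 UTC
Rule 3/4 (LWG, +06:30): 2025-04-08 13:11 UTC ≤ query < 2025-11-04 17:18 UTC
14·60 + 53 + 390 = 1283 min
1283 = 0·1440 + 1283; 1283 = 21·60 + 23 → 21:23, same day
→ 2025-04-08 21:23 LWG

2025-04-08 21:23 LWG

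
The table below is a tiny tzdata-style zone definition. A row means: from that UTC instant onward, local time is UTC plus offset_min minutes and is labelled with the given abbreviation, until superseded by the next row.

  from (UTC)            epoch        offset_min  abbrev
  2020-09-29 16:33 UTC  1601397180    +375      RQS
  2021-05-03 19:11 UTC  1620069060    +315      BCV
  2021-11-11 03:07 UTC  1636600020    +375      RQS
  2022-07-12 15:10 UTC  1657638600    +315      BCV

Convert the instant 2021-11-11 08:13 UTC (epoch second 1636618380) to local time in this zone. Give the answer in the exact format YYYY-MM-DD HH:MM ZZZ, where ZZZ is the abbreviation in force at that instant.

Query: 2021-11-11 08:13 UTC
Rule 3/4 (RQS, +06:15): 2021-11-11 03:07 UTC ≤ query < 2022-07-12 15:10 UTC
8·60 + 13 + 375 = 868 min
868 = 0·1440 + 868; 868 = 14·60 + 28 → 14:28, same day
→ 2021-11-11 14:28 RQS

2021-11-11 14:28 RQS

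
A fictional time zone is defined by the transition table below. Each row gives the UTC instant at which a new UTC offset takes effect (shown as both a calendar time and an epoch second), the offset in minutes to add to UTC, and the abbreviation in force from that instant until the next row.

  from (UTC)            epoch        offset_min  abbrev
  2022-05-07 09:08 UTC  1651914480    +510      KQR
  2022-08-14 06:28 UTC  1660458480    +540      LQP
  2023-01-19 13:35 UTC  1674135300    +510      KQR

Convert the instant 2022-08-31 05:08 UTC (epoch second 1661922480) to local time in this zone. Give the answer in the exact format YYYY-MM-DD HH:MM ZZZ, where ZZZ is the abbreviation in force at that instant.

Query: 2022-08-31 05:08 UTC
Rule 2/3 (LQP, +09:00): 2022-08-14 06:28 UTC ≤ query < 2023-01-19 13:35 UTC
5·60 + 8 + 540 = 848 min
848 = 0·1440 + 848; 848 = 14·60 + 8 → 14:08, same day
→ 2022-08-31 14:08 LQP

2022-08-31 14:08 LQP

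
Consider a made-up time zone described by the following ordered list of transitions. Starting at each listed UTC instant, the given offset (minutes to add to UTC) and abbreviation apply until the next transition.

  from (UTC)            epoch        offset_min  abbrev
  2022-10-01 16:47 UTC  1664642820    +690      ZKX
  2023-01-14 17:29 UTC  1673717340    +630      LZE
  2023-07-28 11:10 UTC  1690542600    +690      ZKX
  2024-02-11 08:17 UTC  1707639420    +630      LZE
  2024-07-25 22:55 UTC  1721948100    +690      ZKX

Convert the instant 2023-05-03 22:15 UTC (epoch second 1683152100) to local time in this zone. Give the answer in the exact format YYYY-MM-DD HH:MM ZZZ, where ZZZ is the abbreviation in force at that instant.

Query: 2023-05-03 22:15 UTC
Rule 2/5 (LZE, +10:30): 2023-01-14 17:29 UTC ≤ query < 2023-07-28 11:10 UTC
22·60 + 15 + 630 = 1965 min
1965 = 1·1440 + 525; 525 = 8·60 + 45 → 08:45, 2023-05-03 + 1 day = 2023-05-04
→ 2023-05-04 08:45 LZE

2023-05-04 08:45 LZE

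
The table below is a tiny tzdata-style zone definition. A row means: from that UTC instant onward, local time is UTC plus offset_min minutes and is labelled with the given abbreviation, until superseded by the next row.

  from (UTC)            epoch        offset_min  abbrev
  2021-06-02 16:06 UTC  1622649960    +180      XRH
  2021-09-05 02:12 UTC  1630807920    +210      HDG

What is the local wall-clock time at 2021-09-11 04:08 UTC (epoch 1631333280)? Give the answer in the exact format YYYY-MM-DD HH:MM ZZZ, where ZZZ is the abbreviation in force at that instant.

Query: 2021-09-11 04:08 UTC
Rule 2/2 (HDG, +03:30): 2021-09-05 02:12 UTC ≤ query < +∞
4·60 + 8 + 210 = 458 min
458 = 0·1440 + 458; 458 = 7·60 + 38 → 07:38, same day
→ 2021-09-11 07:38 HDG

2021-09-11 07:38 HDG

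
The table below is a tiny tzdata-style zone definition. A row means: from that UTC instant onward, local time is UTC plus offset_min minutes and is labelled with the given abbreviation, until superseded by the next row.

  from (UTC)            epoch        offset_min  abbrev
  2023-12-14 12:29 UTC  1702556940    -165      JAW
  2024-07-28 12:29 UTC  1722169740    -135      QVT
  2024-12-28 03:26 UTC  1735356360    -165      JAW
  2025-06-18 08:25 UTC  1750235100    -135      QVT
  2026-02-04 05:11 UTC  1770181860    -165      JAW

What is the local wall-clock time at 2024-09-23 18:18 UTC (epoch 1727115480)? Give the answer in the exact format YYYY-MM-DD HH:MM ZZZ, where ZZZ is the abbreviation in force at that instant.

2024-09-23 16:03 QVT

Query: 2024-09-23 18:18 UTC
Rule 2/5 (QVT, -02:15): 2024-07-28 12:29 UTC ≤ query < 2024-12-28 03:26 UTC
18·60 + 18 - 135 = 963 min
963 = 0·1440 + 963; 963 = 16·60 + 3 → 16:03, same day
→ 2024-09-23 16:03 QVT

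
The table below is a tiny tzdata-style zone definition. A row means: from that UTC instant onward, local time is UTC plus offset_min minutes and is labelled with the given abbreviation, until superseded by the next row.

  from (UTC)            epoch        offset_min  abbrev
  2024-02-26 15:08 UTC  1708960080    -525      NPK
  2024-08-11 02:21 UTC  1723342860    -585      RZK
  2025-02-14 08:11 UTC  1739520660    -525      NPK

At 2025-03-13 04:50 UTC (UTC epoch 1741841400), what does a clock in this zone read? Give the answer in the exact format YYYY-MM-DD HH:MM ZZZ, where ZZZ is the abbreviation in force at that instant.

2025-03-12 20:05 NPK

Query: 2025-03-13 04:50 UTC
Rule 3/3 (NPK, -08:45): 2025-02-14 08:11 UTC ≤ query < +∞
4·60 + 50 - 525 = -235 min
-235 = -1·1440 + 1205; 1205 = 20·60 + 5 → 20:05, 2025-03-13 - 1 day = 2025-03-12
→ 2025-03-12 20:05 NPK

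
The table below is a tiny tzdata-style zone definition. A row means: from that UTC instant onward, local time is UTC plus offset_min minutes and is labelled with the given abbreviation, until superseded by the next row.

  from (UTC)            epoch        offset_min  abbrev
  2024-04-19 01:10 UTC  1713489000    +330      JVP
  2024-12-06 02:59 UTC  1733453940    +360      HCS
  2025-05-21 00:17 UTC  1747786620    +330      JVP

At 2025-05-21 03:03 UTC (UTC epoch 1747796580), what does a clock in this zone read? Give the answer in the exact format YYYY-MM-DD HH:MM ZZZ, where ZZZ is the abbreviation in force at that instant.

Query: 2025-05-21 03:03 UTC
Rule 3/3 (JVP, +05:30): 2025-05-21 00:17 UTC ≤ query < +∞
3·60 + 3 + 330 = 513 min
513 = 0·1440 + 513; 513 = 8·60 + 33 → 08:33, same day
→ 2025-05-21 08:33 JVP

2025-05-21 08:33 JVP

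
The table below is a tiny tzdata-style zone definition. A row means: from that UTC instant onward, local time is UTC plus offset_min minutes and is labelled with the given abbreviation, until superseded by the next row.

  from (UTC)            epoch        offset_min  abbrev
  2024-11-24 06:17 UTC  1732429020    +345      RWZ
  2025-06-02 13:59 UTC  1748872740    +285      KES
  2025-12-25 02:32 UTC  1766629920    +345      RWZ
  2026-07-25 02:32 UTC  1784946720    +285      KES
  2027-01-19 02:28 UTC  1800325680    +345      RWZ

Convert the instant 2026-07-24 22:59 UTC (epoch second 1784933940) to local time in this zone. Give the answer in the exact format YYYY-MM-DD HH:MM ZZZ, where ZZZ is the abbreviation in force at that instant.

2026-07-25 04:44 RWZ

Query: 2026-07-24 22:59 UTC
Rule 3/5 (RWZ, +05:45): 2025-12-25 02:32 UTC ≤ query < 2026-07-25 02:32 UTC
22·60 + 59 + 345 = 1724 min
1724 = 1·1440 + 284; 284 = 4·60 + 44 → 04:44, 2026-07-24 + 1 day = 2026-07-25
→ 2026-07-25 04:44 RWZ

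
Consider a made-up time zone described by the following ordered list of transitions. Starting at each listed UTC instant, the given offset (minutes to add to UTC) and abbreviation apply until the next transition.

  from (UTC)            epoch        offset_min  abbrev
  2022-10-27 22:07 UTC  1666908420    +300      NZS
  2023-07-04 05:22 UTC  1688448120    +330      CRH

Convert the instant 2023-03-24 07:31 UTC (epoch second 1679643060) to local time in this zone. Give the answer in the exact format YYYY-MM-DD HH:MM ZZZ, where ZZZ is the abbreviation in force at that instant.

2023-03-24 12:31 NZS

Query: 2023-03-24 07:31 UTC
Rule 1/2 (NZS, +05:00): 2022-10-27 22:07 UTC ≤ query < 2023-07-04 05:22 UTC
7·60 + 31 + 300 = 751 min
751 = 0·1440 + 751; 751 = 12·60 + 31 → 12:31, same day
→ 2023-03-24 12:31 NZS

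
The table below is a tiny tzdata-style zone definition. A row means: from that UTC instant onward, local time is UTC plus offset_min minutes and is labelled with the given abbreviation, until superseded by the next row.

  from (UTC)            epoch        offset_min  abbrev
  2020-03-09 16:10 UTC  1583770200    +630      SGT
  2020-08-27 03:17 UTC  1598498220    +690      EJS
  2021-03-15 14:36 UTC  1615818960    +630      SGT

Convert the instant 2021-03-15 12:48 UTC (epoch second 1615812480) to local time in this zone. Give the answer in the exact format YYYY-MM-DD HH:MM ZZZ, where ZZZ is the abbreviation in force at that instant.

Query: 2021-03-15 12:48 UTC
Rule 2/3 (EJS, +11:30): 2020-08-27 03:17 UTC ≤ query < 2021-03-15 14:36 UTC
12·60 + 48 + 690 = 1458 min
1458 = 1·1440 + 18; 18 = 0·60 + 18 → 00:18, 2021-03-15 + 1 day = 2021-03-16
→ 2021-03-16 00:18 EJS

2021-03-16 00:18 EJS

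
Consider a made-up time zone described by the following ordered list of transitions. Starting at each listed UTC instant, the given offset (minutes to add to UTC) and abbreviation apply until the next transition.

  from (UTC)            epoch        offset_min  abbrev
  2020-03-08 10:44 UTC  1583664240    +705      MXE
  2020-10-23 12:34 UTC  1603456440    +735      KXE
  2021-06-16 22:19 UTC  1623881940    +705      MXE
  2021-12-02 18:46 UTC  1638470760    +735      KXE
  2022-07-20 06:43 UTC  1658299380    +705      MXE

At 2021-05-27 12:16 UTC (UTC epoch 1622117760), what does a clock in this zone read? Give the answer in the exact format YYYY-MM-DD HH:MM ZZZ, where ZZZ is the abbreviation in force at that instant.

2021-05-28 00:31 KXE

Query: 2021-05-27 12:16 UTC
Rule 2/5 (KXE, +12:15): 2020-10-23 12:34 UTC ≤ query < 2021-06-16 22:19 UTC
12·60 + 16 + 735 = 1471 min
1471 = 1·1440 + 31; 31 = 0·60 + 31 → 00:31, 2021-05-27 + 1 day = 2021-05-28
→ 2021-05-28 00:31 KXE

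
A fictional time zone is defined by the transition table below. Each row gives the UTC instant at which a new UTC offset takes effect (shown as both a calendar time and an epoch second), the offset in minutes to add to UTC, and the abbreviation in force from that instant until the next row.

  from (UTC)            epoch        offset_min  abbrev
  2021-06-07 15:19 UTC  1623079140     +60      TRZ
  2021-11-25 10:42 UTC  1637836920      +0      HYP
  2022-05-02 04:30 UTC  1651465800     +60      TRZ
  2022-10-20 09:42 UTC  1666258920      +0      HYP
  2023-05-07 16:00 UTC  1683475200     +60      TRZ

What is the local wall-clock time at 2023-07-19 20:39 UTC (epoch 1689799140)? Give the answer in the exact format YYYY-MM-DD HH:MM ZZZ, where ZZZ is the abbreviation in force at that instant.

2023-07-19 21:39 TRZ

Query: 2023-07-19 20:39 UTC
Rule 5/5 (TRZ, +01:00): 2023-05-07 16:00 UTC ≤ query < +∞
20·60 + 39 + 60 = 1299 min
1299 = 0·1440 + 1299; 1299 = 21·60 + 39 → 21:39, same day
→ 2023-07-19 21:39 TRZ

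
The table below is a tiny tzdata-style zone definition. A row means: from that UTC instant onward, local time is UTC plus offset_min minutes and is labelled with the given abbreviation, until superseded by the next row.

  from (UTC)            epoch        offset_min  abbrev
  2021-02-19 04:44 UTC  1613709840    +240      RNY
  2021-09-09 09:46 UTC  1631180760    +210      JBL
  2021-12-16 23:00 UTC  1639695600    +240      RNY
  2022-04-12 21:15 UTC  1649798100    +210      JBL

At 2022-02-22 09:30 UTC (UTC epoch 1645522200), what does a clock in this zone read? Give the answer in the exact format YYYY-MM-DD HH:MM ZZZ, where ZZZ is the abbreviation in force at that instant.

Query: 2022-02-22 09:30 UTC
Rule 3/4 (RNY, +04:00): 2021-12-16 23:00 UTC ≤ query < 2022-04-12 21:15 UTC
9·60 + 30 + 240 = 810 min
810 = 0·1440 + 810; 810 = 13·60 + 30 → 13:30, same day
→ 2022-02-22 13:30 RNY

2022-02-22 13:30 RNY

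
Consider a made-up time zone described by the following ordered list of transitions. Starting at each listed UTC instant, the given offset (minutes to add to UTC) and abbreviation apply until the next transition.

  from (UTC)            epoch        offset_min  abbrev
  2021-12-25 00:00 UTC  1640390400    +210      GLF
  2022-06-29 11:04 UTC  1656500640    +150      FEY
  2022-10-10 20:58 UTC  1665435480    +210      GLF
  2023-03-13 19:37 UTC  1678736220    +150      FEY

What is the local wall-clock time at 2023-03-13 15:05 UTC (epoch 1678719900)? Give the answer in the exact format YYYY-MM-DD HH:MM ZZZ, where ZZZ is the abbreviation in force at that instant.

2023-03-13 18:35 GLF

Query: 2023-03-13 15:05 UTC
Rule 3/4 (GLF, +03:30): 2022-10-10 20:58 UTC ≤ query < 2023-03-13 19:37 UTC
15·60 + 5 + 210 = 1115 min
1115 = 0·1440 + 1115; 1115 = 18·60 + 35 → 18:35, same day
→ 2023-03-13 18:35 GLF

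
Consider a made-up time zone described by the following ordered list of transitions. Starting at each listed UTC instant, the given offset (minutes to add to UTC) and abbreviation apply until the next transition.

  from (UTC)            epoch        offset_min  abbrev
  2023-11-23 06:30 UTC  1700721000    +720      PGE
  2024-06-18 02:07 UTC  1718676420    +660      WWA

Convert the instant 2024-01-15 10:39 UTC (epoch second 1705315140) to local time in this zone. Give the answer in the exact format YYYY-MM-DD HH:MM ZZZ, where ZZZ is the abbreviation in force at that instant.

2024-01-15 22:39 PGE

Query: 2024-01-15 10:39 UTC
Rule 1/2 (PGE, +12:00): 2023-11-23 06:30 UTC ≤ query < 2024-06-18 02:07 UTC
10·60 + 39 + 720 = 1359 min
1359 = 0·1440 + 1359; 1359 = 22·60 + 39 → 22:39, same day
→ 2024-01-15 22:39 PGE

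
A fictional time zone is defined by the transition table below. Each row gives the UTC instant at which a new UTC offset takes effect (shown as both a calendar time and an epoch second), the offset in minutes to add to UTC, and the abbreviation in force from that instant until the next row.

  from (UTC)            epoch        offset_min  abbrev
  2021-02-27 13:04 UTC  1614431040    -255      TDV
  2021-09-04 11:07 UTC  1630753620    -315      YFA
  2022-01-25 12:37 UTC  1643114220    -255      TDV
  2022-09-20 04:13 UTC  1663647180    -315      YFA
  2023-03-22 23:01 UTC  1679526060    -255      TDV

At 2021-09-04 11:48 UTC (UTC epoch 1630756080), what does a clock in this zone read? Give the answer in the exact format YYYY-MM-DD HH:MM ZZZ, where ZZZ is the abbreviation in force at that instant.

Query: 2021-09-04 11:48 UTC
Rule 2/5 (YFA, -05:15): 2021-09-04 11:07 UTC ≤ query < 2022-01-25 12:37 UTC
11·60 + 48 - 315 = 393 min
393 = 0·1440 + 393; 393 = 6·60 + 33 → 06:33, same day
→ 2021-09-04 06:33 YFA

2021-09-04 06:33 YFA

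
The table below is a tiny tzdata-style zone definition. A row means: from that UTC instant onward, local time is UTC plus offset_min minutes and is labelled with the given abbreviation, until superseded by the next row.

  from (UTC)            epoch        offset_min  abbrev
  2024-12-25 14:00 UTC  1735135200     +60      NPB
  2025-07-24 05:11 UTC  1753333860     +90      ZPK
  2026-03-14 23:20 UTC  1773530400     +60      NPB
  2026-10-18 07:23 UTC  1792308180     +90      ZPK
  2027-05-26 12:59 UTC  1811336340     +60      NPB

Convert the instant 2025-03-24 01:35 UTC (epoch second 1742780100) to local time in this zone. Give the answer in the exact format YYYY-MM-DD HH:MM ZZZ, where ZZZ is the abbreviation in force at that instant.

2025-03-24 02:35 NPB

Query: 2025-03-24 01:35 UTC
Rule 1/5 (NPB, +01:00): 2024-12-25 14:00 UTC ≤ query < 2025-07-24 05:11 UTC
1·60 + 35 + 60 = 155 min
155 = 0·1440 + 155; 155 = 2·60 + 35 → 02:35, same day
→ 2025-03-24 02:35 NPB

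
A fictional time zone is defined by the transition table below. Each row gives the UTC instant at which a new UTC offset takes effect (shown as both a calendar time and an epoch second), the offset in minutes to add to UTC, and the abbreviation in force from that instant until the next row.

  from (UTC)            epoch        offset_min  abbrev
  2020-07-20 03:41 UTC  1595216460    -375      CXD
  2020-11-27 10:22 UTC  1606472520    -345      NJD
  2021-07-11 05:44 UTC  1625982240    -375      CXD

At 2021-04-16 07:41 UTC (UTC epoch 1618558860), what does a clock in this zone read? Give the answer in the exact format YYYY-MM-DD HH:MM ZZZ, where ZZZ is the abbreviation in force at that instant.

Query: 2021-04-16 07:41 UTC
Rule 2/3 (NJD, -05:45): 2020-11-27 10:22 UTC ≤ query < 2021-07-11 05:44 UTC
7·60 + 41 - 345 = 116 min
116 = 0·1440 + 116; 116 = 1·60 + 56 → 01:56, same day
→ 2021-04-16 01:56 NJD

2021-04-16 01:56 NJD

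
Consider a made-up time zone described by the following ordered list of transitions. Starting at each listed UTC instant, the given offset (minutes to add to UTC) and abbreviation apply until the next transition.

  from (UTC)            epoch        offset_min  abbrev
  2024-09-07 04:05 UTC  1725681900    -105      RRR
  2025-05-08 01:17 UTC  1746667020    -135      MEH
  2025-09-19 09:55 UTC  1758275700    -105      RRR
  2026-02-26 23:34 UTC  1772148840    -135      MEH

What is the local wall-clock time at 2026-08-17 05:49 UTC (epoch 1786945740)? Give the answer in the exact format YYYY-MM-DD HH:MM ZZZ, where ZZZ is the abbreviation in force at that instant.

Query: 2026-08-17 05:49 UTC
Rule 4/4 (MEH, -02:15): 2026-02-26 23:34 UTC ≤ query < +∞
5·60 + 49 - 135 = 214 min
214 = 0·1440 + 214; 214 = 3·60 + 34 → 03:34, same day
→ 2026-08-17 03:34 MEH

2026-08-17 03:34 MEH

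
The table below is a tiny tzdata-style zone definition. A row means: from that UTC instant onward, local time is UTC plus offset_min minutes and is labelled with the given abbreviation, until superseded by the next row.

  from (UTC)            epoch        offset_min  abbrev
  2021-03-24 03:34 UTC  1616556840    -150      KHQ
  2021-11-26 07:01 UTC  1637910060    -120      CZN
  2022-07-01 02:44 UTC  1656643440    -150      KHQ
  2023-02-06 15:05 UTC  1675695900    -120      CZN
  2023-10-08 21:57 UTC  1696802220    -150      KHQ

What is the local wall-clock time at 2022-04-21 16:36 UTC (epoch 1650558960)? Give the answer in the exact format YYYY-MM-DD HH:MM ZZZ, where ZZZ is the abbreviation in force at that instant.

Query: 2022-04-21 16:36 UTC
Rule 2/5 (CZN, -02:00): 2021-11-26 07:01 UTC ≤ query < 2022-07-01 02:44 UTC
16·60 + 36 - 120 = 876 min
876 = 0·1440 + 876; 876 = 14·60 + 36 → 14:36, same day
→ 2022-04-21 14:36 CZN

2022-04-21 14:36 CZN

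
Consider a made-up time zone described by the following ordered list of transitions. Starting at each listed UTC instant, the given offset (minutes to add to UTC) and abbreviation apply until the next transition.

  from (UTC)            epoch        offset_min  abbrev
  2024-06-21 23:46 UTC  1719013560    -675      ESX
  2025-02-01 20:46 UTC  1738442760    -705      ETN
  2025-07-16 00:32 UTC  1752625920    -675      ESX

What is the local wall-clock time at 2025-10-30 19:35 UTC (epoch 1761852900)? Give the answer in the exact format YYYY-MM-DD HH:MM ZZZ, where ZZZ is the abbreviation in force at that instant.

2025-10-30 08:20 ESX

Query: 2025-10-30 19:35 UTC
Rule 3/3 (ESX, -11:15): 2025-07-16 00:32 UTC ≤ query < +∞
19·60 + 35 - 675 = 500 min
500 = 0·1440 + 500; 500 = 8·60 + 20 → 08:20, same day
→ 2025-10-30 08:20 ESX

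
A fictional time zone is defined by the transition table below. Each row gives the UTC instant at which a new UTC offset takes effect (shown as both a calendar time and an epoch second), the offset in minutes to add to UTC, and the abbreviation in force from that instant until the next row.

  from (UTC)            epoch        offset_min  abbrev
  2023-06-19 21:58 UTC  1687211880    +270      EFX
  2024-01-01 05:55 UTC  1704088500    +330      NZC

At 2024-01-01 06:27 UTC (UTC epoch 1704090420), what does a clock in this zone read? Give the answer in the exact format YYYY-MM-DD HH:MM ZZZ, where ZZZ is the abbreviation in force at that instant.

Query: 2024-01-01 06:27 UTC
Rule 2/2 (NZC, +05:30): 2024-01-01 05:55 UTC ≤ query < +∞
6·60 + 27 + 330 = 717 min
717 = 0·1440 + 717; 717 = 11·60 + 57 → 11:57, same day
→ 2024-01-01 11:57 NZC

2024-01-01 11:57 NZC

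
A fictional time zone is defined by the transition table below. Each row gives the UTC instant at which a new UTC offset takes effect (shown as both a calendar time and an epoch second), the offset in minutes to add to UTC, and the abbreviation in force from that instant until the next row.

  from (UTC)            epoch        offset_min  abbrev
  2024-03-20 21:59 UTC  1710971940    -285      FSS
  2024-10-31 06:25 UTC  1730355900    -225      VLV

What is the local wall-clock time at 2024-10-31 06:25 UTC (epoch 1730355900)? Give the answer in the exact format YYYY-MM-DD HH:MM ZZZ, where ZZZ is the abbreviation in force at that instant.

Query: 2024-10-31 06:25 UTC
Rule 2/2 (VLV, -03:45): 2024-10-31 06:25 UTC ≤ query < +∞
6·60 + 25 - 225 = 160 min
160 = 0·1440 + 160; 160 = 2·60 + 40 → 02:40, same day
→ 2024-10-31 02:40 VLV

2024-10-31 02:40 VLV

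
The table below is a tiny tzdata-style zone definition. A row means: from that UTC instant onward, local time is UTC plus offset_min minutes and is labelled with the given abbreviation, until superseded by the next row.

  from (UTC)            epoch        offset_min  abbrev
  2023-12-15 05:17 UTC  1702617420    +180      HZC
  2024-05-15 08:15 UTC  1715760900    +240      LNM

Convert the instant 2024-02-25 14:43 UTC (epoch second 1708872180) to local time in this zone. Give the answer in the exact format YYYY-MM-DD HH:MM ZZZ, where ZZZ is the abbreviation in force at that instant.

Query: 2024-02-25 14:43 UTC
Rule 1/2 (HZC, +03:00): 2023-12-15 05:17 UTC ≤ query < 2024-05-15 08:15 UTC
14·60 + 43 + 180 = 1063 min
1063 = 0·1440 + 1063; 1063 = 17·60 + 43 → 17:43, same day
→ 2024-02-25 17:43 HZC

2024-02-25 17:43 HZC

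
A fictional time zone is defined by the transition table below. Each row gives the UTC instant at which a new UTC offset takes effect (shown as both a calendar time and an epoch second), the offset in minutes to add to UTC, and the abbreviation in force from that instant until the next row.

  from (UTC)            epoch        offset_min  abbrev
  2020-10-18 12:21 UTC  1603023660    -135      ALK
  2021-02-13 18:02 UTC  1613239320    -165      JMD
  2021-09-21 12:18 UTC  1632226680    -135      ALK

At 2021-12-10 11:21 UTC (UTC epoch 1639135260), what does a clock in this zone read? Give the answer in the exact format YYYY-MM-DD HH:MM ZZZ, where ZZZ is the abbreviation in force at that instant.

2021-12-10 09:06 ALK

Query: 2021-12-10 11:21 UTC
Rule 3/3 (ALK, -02:15): 2021-09-21 12:18 UTC ≤ query < +∞
11·60 + 21 - 135 = 546 min
546 = 0·1440 + 546; 546 = 9·60 + 6 → 09:06, same day
→ 2021-12-10 09:06 ALK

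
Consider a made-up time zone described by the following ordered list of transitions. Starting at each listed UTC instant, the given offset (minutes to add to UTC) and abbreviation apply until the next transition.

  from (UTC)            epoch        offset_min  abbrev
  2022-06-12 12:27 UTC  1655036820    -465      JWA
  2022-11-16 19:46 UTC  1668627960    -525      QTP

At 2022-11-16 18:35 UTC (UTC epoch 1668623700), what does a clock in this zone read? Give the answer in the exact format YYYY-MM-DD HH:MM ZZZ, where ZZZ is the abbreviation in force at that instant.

Query: 2022-11-16 18:35 UTC
Rule 1/2 (JWA, -07:45): 2022-06-12 12:27 UTC ≤ query < 2022-11-16 19:46 UTC
18·60 + 35 - 465 = 650 min
650 = 0·1440 + 650; 650 = 10·60 + 50 → 10:50, same day
→ 2022-11-16 10:50 JWA

2022-11-16 10:50 JWA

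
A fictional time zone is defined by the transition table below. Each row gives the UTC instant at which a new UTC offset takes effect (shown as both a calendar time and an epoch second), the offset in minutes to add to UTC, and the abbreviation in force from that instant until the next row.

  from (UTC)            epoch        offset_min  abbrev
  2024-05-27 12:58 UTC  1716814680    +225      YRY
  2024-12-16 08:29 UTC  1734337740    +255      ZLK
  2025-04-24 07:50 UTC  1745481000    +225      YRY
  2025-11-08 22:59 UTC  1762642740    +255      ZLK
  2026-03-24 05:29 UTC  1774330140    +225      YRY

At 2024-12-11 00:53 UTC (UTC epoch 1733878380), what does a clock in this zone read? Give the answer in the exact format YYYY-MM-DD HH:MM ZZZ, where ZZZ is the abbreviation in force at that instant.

Query: 2024-12-11 00:53 UTC
Rule 1/5 (YRY, +03:45): 2024-05-27 12:58 UTC ≤ query < 2024-12-16 08:29 UTC
0·60 + 53 + 225 = 278 min
278 = 0·1440 + 278; 278 = 4·60 + 38 → 04:38, same day
→ 2024-12-11 04:38 YRY

2024-12-11 04:38 YRY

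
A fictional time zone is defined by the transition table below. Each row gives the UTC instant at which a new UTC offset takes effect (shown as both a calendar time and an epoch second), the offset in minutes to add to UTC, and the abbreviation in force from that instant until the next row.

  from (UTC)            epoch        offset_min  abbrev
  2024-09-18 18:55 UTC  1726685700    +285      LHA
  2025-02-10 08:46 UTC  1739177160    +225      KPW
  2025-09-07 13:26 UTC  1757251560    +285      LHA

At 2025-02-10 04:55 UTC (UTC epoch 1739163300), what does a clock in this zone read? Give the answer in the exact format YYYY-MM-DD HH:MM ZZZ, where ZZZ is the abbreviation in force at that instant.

2025-02-10 09:40 LHA

Query: 2025-02-10 04:55 UTC
Rule 1/3 (LHA, +04:45): 2024-09-18 18:55 UTC ≤ query < 2025-02-10 08:46 UTC
4·60 + 55 + 285 = 580 min
580 = 0·1440 + 580; 580 = 9·60 + 40 → 09:40, same day
→ 2025-02-10 09:40 LHA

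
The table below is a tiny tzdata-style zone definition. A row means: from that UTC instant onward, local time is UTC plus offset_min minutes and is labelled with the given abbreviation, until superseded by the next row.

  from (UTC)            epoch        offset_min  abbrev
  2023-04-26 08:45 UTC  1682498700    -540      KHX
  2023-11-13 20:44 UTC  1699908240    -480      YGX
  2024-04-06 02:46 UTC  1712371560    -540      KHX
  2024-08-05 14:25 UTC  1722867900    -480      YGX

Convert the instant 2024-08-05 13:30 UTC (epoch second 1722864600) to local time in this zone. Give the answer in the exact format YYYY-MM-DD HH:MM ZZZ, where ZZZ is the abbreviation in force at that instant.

Query: 2024-08-05 13:30 UTC
Rule 3/4 (KHX, -09:00): 2024-04-06 02:46 UTC ≤ query < 2024-08-05 14:25 UTC
13·60 + 30 - 540 = 270 min
270 = 0·1440 + 270; 270 = 4·60 + 30 → 04:30, same day
→ 2024-08-05 04:30 KHX

2024-08-05 04:30 KHX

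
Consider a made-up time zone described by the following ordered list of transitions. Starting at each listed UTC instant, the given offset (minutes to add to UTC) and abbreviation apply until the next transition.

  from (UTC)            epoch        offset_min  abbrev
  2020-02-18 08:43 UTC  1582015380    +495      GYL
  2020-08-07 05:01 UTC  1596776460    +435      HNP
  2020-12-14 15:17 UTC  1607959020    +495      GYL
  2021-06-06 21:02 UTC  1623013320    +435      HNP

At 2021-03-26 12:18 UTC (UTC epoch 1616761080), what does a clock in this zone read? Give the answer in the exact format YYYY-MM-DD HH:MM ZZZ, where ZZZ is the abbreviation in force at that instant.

Query: 2021-03-26 12:18 UTC
Rule 3/4 (GYL, +08:15): 2020-12-14 15:17 UTC ≤ query < 2021-06-06 21:02 UTC
12·60 + 18 + 495 = 1233 min
1233 = 0·1440 + 1233; 1233 = 20·60 + 33 → 20:33, same day
→ 2021-03-26 20:33 GYL

2021-03-26 20:33 GYL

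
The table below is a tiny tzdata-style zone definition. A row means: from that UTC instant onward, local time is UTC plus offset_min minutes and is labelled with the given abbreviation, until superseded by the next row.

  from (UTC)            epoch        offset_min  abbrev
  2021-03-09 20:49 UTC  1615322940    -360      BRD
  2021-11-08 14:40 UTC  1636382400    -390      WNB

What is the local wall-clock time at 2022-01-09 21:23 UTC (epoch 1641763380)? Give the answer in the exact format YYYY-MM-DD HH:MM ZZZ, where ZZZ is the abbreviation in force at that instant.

Query: 2022-01-09 21:23 UTC
Rule 2/2 (WNB, -06:30): 2021-11-08 14:40 UTC ≤ query < +∞
21·60 + 23 - 390 = 893 min
893 = 0·1440 + 893; 893 = 14·60 + 53 → 14:53, same day
→ 2022-01-09 14:53 WNB

2022-01-09 14:53 WNB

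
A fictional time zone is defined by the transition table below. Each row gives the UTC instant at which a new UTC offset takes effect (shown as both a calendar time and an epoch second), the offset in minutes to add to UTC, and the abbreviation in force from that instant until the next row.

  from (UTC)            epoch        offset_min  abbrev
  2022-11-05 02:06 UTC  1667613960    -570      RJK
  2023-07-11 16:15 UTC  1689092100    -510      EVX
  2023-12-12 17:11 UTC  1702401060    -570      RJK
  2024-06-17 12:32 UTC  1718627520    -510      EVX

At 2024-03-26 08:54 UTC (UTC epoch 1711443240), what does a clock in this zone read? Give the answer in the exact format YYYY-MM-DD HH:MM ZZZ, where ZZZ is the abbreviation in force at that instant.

2024-03-25 23:24 RJK

Query: 2024-03-26 08:54 UTC
Rule 3/4 (RJK, -09:30): 2023-12-12 17:11 UTC ≤ query < 2024-06-17 12:32 UTC
8·60 + 54 - 570 = -36 min
-36 = -1·1440 + 1404; 1404 = 23·60 + 24 → 23:24, 2024-03-26 - 1 day = 2024-03-25
→ 2024-03-25 23:24 RJK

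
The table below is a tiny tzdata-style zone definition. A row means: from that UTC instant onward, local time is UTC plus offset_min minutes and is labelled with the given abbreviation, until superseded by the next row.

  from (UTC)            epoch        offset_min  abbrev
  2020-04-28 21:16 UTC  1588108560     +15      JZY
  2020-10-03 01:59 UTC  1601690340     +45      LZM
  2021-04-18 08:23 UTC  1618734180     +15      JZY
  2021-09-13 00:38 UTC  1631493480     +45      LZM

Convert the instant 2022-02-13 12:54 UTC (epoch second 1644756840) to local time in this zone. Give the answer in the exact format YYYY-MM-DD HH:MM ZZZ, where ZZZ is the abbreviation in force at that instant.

2022-02-13 13:39 LZM

Query: 2022-02-13 12:54 UTC
Rule 4/4 (LZM, +00:45): 2021-09-13 00:38 UTC ≤ query < +∞
12·60 + 54 + 45 = 819 min
819 = 0·1440 + 819; 819 = 13·60 + 39 → 13:39, same day
→ 2022-02-13 13:39 LZM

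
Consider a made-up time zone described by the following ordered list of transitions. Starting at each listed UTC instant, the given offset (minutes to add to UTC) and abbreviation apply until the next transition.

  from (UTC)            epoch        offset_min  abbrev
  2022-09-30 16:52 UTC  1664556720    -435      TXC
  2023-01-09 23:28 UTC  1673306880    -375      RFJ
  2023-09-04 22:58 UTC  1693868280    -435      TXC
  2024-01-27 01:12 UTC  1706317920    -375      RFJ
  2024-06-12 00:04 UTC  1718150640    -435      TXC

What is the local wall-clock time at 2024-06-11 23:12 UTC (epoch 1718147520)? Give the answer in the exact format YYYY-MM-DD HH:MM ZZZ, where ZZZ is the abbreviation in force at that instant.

Query: 2024-06-11 23:12 UTC
Rule 4/5 (RFJ, -06:15): 2024-01-27 01:12 UTC ≤ query < 2024-06-12 00:04 UTC
23·60 + 12 - 375 = 1017 min
1017 = 0·1440 + 1017; 1017 = 16·60 + 57 → 16:57, same day
→ 2024-06-11 16:57 RFJ

2024-06-11 16:57 RFJ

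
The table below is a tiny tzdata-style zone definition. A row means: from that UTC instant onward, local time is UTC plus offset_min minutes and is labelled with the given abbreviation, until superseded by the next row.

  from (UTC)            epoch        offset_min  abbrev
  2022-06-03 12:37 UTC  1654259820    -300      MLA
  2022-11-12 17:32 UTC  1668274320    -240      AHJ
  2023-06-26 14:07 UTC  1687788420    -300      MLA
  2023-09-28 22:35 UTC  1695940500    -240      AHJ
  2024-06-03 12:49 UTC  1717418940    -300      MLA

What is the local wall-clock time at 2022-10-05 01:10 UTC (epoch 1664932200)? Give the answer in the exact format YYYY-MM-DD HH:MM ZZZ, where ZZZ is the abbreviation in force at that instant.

2022-10-04 20:10 MLA

Query: 2022-10-05 01:10 UTC
Rule 1/5 (MLA, -05:00): 2022-06-03 12:37 UTC ≤ query < 2022-11-12 17:32 UTC
1·60 + 10 - 300 = -230 min
-230 = -1·1440 + 1210; 1210 = 20·60 + 10 → 20:10, 2022-10-05 - 1 day = 2022-10-04
→ 2022-10-04 20:10 MLA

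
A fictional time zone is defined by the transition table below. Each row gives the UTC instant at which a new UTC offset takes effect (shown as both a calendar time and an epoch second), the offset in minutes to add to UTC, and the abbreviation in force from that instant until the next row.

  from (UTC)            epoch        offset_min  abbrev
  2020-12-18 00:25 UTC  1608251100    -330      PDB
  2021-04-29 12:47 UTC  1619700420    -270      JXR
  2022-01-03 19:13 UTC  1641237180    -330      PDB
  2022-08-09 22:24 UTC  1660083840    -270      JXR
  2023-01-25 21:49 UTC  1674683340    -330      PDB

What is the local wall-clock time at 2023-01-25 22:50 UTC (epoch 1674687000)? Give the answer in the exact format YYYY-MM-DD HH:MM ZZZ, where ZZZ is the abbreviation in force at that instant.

2023-01-25 17:20 PDB

Query: 2023-01-25 22:50 UTC
Rule 5/5 (PDB, -05:30): 2023-01-25 21:49 UTC ≤ query < +∞
22·60 + 50 - 330 = 1040 min
1040 = 0·1440 + 1040; 1040 = 17·60 + 20 → 17:20, same day
→ 2023-01-25 17:20 PDB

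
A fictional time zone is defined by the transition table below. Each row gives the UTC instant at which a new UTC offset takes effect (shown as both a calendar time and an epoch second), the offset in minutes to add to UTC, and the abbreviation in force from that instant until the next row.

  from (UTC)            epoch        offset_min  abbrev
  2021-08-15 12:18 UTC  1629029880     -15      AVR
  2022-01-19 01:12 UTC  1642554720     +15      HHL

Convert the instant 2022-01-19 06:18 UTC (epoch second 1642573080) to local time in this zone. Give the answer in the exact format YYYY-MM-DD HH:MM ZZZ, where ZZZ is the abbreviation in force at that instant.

2022-01-19 06:33 HHL

Query: 2022-01-19 06:18 UTC
Rule 2/2 (HHL, +00:15): 2022-01-19 01:12 UTC ≤ query < +∞
6·60 + 18 + 15 = 393 min
393 = 0·1440 + 393; 393 = 6·60 + 33 → 06:33, same day
→ 2022-01-19 06:33 HHL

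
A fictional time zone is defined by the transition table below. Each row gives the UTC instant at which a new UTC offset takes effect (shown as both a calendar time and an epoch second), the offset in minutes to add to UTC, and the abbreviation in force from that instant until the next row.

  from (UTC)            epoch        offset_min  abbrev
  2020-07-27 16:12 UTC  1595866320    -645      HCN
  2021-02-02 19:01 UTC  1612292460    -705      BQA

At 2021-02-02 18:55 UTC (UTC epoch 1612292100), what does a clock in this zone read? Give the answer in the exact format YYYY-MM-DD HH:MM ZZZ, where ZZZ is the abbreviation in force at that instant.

Query: 2021-02-02 18:55 UTC
Rule 1/2 (HCN, -10:45): 2020-07-27 16:12 UTC ≤ query < 2021-02-02 19:01 UTC
18·60 + 55 - 645 = 490 min
490 = 0·1440 + 490; 490 = 8·60 + 10 → 08:10, same day
→ 2021-02-02 08:10 HCN

2021-02-02 08:10 HCN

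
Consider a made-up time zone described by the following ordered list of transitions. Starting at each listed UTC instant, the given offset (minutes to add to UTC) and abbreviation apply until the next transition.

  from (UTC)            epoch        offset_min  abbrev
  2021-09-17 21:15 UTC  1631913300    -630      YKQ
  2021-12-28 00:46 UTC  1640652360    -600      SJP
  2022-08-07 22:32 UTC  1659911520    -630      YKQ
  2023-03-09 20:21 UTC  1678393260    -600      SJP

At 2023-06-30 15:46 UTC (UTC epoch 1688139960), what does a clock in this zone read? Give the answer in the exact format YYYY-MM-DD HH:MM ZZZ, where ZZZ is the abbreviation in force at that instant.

2023-06-30 05:46 SJP

Query: 2023-06-30 15:46 UTC
Rule 4/4 (SJP, -10:00): 2023-03-09 20:21 UTC ≤ query < +∞
15·60 + 46 - 600 = 346 min
346 = 0·1440 + 346; 346 = 5·60 + 46 → 05:46, same day
→ 2023-06-30 05:46 SJP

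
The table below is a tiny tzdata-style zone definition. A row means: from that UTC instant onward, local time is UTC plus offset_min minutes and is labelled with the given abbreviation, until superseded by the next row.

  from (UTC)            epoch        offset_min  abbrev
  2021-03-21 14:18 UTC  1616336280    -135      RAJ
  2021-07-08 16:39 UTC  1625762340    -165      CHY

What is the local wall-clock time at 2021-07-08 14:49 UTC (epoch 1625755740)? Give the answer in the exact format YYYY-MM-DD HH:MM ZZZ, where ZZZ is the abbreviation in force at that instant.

2021-07-08 12:34 RAJ

Query: 2021-07-08 14:49 UTC
Rule 1/2 (RAJ, -02:15): 2021-03-21 14:18 UTC ≤ query < 2021-07-08 16:39 UTC
14·60 + 49 - 135 = 754 min
754 = 0·1440 + 754; 754 = 12·60 + 34 → 12:34, same day
→ 2021-07-08 12:34 RAJ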